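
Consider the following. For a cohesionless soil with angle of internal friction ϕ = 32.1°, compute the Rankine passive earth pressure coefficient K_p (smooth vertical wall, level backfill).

3.27

K_p = (1 + sin φ)/(1 − sin φ) = tan²(45° + 32.1°/2) = 3.268.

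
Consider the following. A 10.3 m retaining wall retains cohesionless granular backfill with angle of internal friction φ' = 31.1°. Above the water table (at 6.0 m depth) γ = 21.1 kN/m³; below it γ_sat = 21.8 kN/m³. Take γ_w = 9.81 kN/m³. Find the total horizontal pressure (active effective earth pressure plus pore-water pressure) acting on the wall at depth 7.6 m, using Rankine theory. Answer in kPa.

62.2 kPa

K_a = (1 − sin φ)/(1 + sin φ) = 0.3188.
γ' = 21.8 − 9.81 = 11.99 kN/m³.
Effective vertical stress at 7.6 m: σ'_v = 21.1×6.0 + 11.99×1.60 = 145.8 kPa.
σ'_h = K_a σ'_v = 0.3188 × 145.8 = 46.48 kPa; u = γ_w × 1.60 = 15.70 kPa.
Total σ_h = 46.48 + 15.70 = 62.17 kPa.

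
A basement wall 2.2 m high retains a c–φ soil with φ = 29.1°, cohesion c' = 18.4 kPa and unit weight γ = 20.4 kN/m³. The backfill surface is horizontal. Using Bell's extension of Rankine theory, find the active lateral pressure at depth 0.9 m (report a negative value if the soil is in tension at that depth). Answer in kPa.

K_a = (1 − sin φ)/(1 + sin φ) = 0.3456.
σ_a = K_a γ z − 2c√K_a = 0.3456×20.4×0.9 − 2×18.4×0.5879 = -15.29 kPa.

-15.3 kPa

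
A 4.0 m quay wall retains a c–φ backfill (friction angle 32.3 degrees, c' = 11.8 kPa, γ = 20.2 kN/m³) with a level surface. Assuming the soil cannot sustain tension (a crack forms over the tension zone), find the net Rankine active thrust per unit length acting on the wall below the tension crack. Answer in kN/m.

10.8 kN/m

K_a = 0.3035; √K_a = 0.5509.
Tension-crack depth z_c = 2c/(γ√K_a) = 2×11.8/(20.2×0.5509) = 2.121 m.
σ_a at base = K_a γ H − 2c√K_a = 0.3035×20.2×4.0 − 2×11.8×0.5509 = 11.52 kPa.
P_a = ½ × 11.52 × (H − z_c) = 0.5×11.52×1.879 = 10.82 kN/m.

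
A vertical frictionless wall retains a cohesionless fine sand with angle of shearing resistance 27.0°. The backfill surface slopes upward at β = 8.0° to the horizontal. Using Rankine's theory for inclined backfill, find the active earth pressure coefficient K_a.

0.389

K_a = cos β · (cos β − √(cos²β − cos²φ)) / (cos β + √(cos²β − cos²φ)).
cos β = 0.9903, cos φ = 0.8910, √(cos²β − cos²φ) = 0.4321.
K_a = 0.9903 × (0.9903 − 0.4321)/(0.9903 + 0.4321) = 0.3886.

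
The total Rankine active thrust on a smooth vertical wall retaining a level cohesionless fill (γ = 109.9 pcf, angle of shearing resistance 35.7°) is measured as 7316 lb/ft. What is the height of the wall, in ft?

22.5 ft

K_a = 0.2630. P_a = ½ K_a γ H² ⇒ H = √(2P_a/(K_a γ)).
H = √(2×7316/(0.2630×109.9)) = 22.50 ft.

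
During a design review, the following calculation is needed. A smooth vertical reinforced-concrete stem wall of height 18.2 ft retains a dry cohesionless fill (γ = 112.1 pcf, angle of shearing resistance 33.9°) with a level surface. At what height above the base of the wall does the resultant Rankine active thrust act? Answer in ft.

6.07 ft

K_a = 0.2839.
The pressure distribution is triangular, so the resultant acts at H/3 above the base = 18.2/3 = 6.067 ft.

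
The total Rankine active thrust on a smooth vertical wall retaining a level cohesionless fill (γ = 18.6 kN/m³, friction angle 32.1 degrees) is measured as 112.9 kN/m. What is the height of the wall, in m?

6.30 m

K_a = 0.3060. P_a = ½ K_a γ H² ⇒ H = √(2P_a/(K_a γ)).
H = √(2×112.9/(0.3060×18.6)) = 6.299 m.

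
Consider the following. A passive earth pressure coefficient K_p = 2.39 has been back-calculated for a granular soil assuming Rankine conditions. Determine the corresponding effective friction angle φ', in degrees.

24.2°

K_p = (1+sin φ)/(1−sin φ) ⇒ sin φ = (K_p − 1)/(K_p + 1) = 0.4100.
φ = arcsin(0.4100) = 24.21°.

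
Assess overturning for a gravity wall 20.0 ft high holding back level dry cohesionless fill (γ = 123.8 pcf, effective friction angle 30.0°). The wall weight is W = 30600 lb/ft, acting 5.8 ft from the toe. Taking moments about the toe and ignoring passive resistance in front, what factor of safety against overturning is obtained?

3.23

K_a = tan²(45° − 30.0°/2) = 0.3333.
P_a = ½K_aγH² = 0.5×0.3333×123.8×20.0² = 8253 lb/ft, acting at H/3 = 6.667 ft above the base.
Overturning moment M_o = P_a × H/3 = 8253 × 6.667 = 55020.
Resisting moment M_r = W × 5.8 = 30600 × 5.8 = 177500.
FS_overturning = M_r/M_o = 177500/55020 = 3.226.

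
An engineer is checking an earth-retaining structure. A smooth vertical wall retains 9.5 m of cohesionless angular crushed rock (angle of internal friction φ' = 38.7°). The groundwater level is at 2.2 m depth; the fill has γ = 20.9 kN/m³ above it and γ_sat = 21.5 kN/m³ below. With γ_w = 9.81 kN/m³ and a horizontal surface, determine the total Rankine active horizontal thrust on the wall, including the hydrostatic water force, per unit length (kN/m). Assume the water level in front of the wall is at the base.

422 kN/m

K_a = tan²(45° − φ/2) = 0.2306.
γ' = 21.5 − 9.81 = 11.69 kN/m³. Depth below WT = 7.3 m.
σ'_h at WT = K_a γ d_w = 10.60 kPa; at base = 10.60 + K_a γ' × 7.3 = 30.28 kPa.
P₁ (0–2.2 m) = ½×10.60×2.2 = 11.66. P₂ (2.2–9.5 m) = ½(10.60+30.28)×7.3 = 149.2.
P_w = ½ γ_w h₂² = 0.5×9.81×7.3² = 261.4. Total = 11.66+149.2+261.4 = 422.3 kN/m.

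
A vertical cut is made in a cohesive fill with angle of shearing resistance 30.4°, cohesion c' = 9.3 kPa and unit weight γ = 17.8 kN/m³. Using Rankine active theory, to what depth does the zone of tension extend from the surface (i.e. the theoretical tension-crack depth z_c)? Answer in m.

1.82 m

K_a = tan²(45° − 30.4°/2) = 0.3280; √K_a = 0.5727.
The active pressure is zero where K_a γ z = 2c√K_a, so z_c = 2c/(γ√K_a) = 2×9.3/(17.8×0.5727) = 1.825 m.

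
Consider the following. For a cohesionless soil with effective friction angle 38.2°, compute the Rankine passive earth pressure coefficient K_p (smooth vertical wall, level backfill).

K_p = (1 + sin φ)/(1 − sin φ) = tan²(45° + 38.2°/2) = 4.241.

4.24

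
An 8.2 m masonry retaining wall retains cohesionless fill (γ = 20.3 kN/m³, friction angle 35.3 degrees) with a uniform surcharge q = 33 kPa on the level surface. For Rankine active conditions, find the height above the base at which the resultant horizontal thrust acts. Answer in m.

K_a = 0.2675.
Triangular part P₁ = ½K_aγH² = 182.6 at H/3 = 2.733 m; rectangular part P₂ = K_a q H = 72.40 at H/2 = 4.100 m.
ȳ = (P₁·2.733 + P₂·4.100)/(P₁+P₂) = 3.121 m.

3.12 m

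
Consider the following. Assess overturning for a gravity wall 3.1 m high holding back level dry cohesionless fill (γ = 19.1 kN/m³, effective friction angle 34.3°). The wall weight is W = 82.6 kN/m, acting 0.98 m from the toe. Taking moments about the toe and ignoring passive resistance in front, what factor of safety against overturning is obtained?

K_a = tan²(45° − 34.3°/2) = 0.2792.
P_a = ½K_aγH² = 0.5×0.2792×19.1×3.1² = 25.62 kN/m, acting at H/3 = 1.033 m above the base.
Overturning moment M_o = P_a × H/3 = 25.62 × 1.033 = 26.47.
Resisting moment M_r = W × 0.98 = 82.6 × 0.98 = 80.95.
FS_overturning = M_r/M_o = 80.95/26.47 = 3.058.

3.06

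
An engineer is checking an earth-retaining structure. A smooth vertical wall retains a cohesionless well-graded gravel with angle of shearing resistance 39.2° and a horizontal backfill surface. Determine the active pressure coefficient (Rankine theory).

0.225

K_a = (1 − sin φ)/(1 + sin φ) = (1 − sin 39.2°)/(1 + sin 39.2°) = 0.2255.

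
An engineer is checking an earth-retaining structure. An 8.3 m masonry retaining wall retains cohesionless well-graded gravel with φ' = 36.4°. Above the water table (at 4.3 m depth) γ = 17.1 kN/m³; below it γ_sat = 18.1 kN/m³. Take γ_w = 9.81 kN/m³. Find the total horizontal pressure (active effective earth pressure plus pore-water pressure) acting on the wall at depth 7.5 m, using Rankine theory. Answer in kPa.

56.9 kPa

K_a = (1 − sin φ)/(1 + sin φ) = 0.2552.
γ' = 18.1 − 9.81 = 8.290 kN/m³.
Effective vertical stress at 7.5 m: σ'_v = 17.1×4.3 + 8.290×3.20 = 100.1 kPa.
σ'_h = K_a σ'_v = 0.2552 × 100.1 = 25.53 kPa; u = γ_w × 3.20 = 31.39 kPa.
Total σ_h = 25.53 + 31.39 = 56.92 kPa.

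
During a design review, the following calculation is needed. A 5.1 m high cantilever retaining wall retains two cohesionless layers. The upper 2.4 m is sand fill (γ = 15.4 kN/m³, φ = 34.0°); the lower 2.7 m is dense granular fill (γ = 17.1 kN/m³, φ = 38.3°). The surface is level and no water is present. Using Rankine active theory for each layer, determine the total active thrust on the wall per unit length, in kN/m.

50.6 kN/m

K_a1 = tan²(45°−34.0°/2) = 0.2827; K_a2 = tan²(45°−38.3°/2) = 0.2347.
Layer 1: σ at base = K_a1 γ₁ h₁ = 10.45 kPa; P₁ = ½×10.45×2.4 = 12.54.
Layer 2: σ_v at top = γ₁h₁ = 36.96; σ_h top = K_a2×36.96 = 8.676; σ_h base = K_a2×(36.96+17.1×2.7) = 19.51.
P₂ = ½(8.676+19.51)×2.7 = 38.06. Total P_a = 12.54+38.06 = 50.59 kN/m.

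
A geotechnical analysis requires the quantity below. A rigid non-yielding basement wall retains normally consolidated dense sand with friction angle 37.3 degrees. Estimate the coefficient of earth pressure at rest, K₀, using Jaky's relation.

0.394

K₀ = 1 − sin φ' = 1 − sin 37.3° = 0.3940.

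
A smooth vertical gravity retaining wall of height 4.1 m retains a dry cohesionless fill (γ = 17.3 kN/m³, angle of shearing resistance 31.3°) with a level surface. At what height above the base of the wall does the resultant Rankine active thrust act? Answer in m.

K_a = 0.3162.
The pressure distribution is triangular, so the resultant acts at H/3 above the base = 4.1/3 = 1.367 m.

1.37 m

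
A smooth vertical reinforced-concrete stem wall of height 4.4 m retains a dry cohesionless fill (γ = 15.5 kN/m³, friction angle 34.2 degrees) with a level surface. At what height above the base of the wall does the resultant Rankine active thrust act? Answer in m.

K_a = 0.2803.
The pressure distribution is triangular, so the resultant acts at H/3 above the base = 4.4/3 = 1.467 m.

1.47 m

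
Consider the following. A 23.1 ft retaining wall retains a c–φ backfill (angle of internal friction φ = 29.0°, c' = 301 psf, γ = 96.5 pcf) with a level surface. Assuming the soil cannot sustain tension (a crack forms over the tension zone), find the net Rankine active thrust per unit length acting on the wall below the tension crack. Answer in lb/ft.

K_a = 0.3470; √K_a = 0.5890.
Tension-crack depth z_c = 2c/(γ√K_a) = 2×301/(96.5×0.5890) = 10.59 ft.
σ_a at base = K_a γ H − 2c√K_a = 0.3470×96.5×23.1 − 2×301×0.5890 = 418.9 psf.
P_a = ½ × 418.9 × (H − z_c) = 0.5×418.9×12.51 = 2620 lb/ft.

2620 lb/ft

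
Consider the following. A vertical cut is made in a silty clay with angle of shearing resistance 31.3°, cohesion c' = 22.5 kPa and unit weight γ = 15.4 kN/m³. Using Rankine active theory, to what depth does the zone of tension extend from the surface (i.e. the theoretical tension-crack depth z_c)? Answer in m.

K_a = tan²(45° − 31.3°/2) = 0.3162; √K_a = 0.5623.
The active pressure is zero where K_a γ z = 2c√K_a, so z_c = 2c/(γ√K_a) = 2×22.5/(15.4×0.5623) = 5.196 m.

5.20 m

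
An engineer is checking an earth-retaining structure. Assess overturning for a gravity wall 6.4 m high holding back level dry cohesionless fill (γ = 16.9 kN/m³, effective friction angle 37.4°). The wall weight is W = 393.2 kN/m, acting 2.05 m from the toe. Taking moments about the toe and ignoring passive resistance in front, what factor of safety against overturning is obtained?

4.47

K_a = tan²(45° − 37.4°/2) = 0.2443.
P_a = ½K_aγH² = 0.5×0.2443×16.9×6.4² = 84.54 kN/m, acting at H/3 = 2.133 m above the base.
Overturning moment M_o = P_a × H/3 = 84.54 × 2.133 = 180.4.
Resisting moment M_r = W × 2.05 = 393.2 × 2.05 = 806.1.
FS_overturning = M_r/M_o = 806.1/180.4 = 4.469.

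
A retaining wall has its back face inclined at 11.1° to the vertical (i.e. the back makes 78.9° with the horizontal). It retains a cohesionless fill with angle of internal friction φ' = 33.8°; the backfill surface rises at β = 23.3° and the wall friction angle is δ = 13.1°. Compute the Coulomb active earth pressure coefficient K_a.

0.504

K_a = sin²(α+φ) / [sin²α · sin(α−δ) · (1 + √{sin(φ+δ)sin(φ−β) / (sin(α−δ)sin(α+β))})²].
With α = 78.9°, φ = 33.8°, δ = 13.1°, β = 23.3°: K_a = 0.5042.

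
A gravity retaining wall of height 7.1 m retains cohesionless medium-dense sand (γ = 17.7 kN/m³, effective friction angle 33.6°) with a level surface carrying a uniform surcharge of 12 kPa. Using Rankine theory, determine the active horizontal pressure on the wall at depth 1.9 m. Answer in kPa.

K_a = (1 − sin φ)/(1 + sin φ) = 0.2875.
σ_v = γz + q = 17.7 × 1.9 + 12 = 45.63 kPa.
σ_h = K_a σ_v = 0.2875 × 45.63 = 13.12 kPa.

13.1 kPa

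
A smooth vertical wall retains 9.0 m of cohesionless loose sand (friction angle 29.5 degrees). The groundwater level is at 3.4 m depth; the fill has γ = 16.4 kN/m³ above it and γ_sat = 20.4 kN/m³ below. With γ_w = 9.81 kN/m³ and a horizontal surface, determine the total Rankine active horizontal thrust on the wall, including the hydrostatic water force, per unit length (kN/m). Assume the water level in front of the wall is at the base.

K_a = tan²(45° − φ/2) = 0.3401.
γ' = 20.4 − 9.81 = 10.59 kN/m³. Depth below WT = 5.6 m.
σ'_h at WT = K_a γ d_w = 18.96 kPa; at base = 18.96 + K_a γ' × 5.6 = 39.13 kPa.
P₁ (0–3.4 m) = ½×18.96×3.4 = 32.24. P₂ (3.4–9.0 m) = ½(18.96+39.13)×5.6 = 162.7.
P_w = ½ γ_w h₂² = 0.5×9.81×5.6² = 153.8. Total = 32.24+162.7+153.8 = 348.7 kN/m.

349 kN/m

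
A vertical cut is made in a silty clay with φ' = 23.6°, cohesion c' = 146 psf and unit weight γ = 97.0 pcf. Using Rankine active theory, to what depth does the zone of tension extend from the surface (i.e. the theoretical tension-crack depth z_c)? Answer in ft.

4.60 ft

K_a = tan²(45° − 23.6°/2) = 0.4282; √K_a = 0.6544.
The active pressure is zero where K_a γ z = 2c√K_a, so z_c = 2c/(γ√K_a) = 2×146/(97.0×0.6544) = 4.600 ft.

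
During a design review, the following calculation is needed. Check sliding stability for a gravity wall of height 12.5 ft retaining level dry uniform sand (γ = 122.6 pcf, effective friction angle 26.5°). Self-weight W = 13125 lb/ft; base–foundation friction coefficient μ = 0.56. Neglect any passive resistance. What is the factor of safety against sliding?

2.00

K_a = tan²(45° − 26.5°/2) = 0.3829.
P_a = ½K_aγH² = 0.5×0.3829×122.6×12.5² = 3668 lb/ft, acting at H/3 = 4.167 ft above the base.
FS_sliding = μW / P_a = 0.56×13125 / 3668 = 2.004.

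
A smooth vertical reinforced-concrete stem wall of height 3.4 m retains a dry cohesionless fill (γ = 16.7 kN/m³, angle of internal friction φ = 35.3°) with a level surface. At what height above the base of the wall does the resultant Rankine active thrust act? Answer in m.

1.13 m

K_a = 0.2675.
The pressure distribution is triangular, so the resultant acts at H/3 above the base = 3.4/3 = 1.133 m.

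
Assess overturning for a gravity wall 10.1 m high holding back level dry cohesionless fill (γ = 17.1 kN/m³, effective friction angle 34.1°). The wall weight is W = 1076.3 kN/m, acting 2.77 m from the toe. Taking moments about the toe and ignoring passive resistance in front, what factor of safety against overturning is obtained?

K_a = tan²(45° − 34.1°/2) = 0.2815.
P_a = ½K_aγH² = 0.5×0.2815×17.1×10.1² = 245.5 kN/m, acting at H/3 = 3.367 m above the base.
Overturning moment M_o = P_a × H/3 = 245.5 × 3.367 = 826.7.
Resisting moment M_r = W × 2.77 = 1076.3 × 2.77 = 2981.
FS_overturning = M_r/M_o = 2981/826.7 = 3.606.

3.61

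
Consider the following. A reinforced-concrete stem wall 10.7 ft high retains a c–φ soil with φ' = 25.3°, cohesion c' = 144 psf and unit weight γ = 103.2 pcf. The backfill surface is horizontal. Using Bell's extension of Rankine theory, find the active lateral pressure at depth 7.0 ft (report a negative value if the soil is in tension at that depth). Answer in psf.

107 psf

K_a = (1 − sin φ)/(1 + sin φ) = 0.4012.
σ_a = K_a γ z − 2c√K_a = 0.4012×103.2×7.0 − 2×144×0.6334 = 107.4 psf.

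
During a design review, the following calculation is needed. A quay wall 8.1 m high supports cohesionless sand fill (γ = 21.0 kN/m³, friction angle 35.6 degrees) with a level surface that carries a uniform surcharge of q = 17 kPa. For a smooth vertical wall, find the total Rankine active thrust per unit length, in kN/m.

218 kN/m

K_a = tan²(45° − φ/2) = 0.2641.
Soil triangle: ½ K_a γ H² = 0.5×0.2641×21.0×8.1² = 182.0 kN/m.
Surcharge rectangle: K_a q H = 0.2641×17×8.1 = 36.37 kN/m.
Total = 182.0 + 36.37 = 218.3 kN/m.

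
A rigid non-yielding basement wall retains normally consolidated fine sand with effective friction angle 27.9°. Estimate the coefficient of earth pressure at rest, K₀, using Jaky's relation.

K₀ = 1 − sin φ' = 1 − sin 27.9° = 0.5321.

0.532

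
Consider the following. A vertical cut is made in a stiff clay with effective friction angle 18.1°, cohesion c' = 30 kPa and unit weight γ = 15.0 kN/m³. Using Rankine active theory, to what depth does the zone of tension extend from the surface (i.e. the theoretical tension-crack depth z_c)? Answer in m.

K_a = tan²(45° − 18.1°/2) = 0.5259; √K_a = 0.7252.
The active pressure is zero where K_a γ z = 2c√K_a, so z_c = 2c/(γ√K_a) = 2×30/(15.0×0.7252) = 5.516 m.

5.52 m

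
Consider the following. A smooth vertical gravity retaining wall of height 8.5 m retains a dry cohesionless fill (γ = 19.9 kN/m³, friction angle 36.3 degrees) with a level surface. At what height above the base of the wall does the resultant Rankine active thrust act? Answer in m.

K_a = 0.2563.
The pressure distribution is triangular, so the resultant acts at H/3 above the base = 8.5/3 = 2.833 m.

2.83 m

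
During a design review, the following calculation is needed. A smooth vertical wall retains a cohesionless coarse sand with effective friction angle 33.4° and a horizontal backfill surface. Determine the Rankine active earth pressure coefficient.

K_a = tan²(45° − φ/2) = tan²(28.30°) = 0.2899.

0.290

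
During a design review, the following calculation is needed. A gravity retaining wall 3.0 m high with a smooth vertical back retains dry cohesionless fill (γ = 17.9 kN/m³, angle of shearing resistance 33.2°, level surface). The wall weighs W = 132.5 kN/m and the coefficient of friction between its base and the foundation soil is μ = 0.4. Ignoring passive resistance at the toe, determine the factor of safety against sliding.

2.25

K_a = tan²(45° − 33.2°/2) = 0.2924.
P_a = ½K_aγH² = 0.5×0.2924×17.9×3.0² = 23.55 kN/m, acting at H/3 = 1.000 m above the base.
FS_sliding = μW / P_a = 0.4×132.5 / 23.55 = 2.251.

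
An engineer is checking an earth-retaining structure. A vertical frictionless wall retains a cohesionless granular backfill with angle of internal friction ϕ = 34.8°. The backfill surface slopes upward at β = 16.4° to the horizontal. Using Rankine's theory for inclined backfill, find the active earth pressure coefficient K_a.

0.305

K_a = cos β · (cos β − √(cos²β − cos²φ)) / (cos β + √(cos²β − cos²φ)).
cos β = 0.9593, cos φ = 0.8211, √(cos²β − cos²φ) = 0.4960.
K_a = 0.9593 × (0.9593 − 0.4960)/(0.9593 + 0.4960) = 0.3054.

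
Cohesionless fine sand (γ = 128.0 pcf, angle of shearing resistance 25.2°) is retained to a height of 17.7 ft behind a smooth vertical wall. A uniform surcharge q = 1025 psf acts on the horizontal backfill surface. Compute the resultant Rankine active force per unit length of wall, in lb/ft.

K_a = tan²(45° − φ/2) = 0.4027.
Soil triangle: ½ K_a γ H² = 0.5×0.4027×128.0×17.7² = 8075 lb/ft.
Surcharge rectangle: K_a q H = 0.4027×1025×17.7 = 7307 lb/ft.
Total = 8075 + 7307 = 15380 lb/ft.

15400 lb/ft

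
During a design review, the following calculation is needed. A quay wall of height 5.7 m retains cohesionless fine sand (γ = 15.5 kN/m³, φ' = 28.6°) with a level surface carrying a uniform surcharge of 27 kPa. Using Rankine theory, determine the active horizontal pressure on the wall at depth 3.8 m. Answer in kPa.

30.3 kPa

K_a = (1 − sin φ)/(1 + sin φ) = 0.3525.
σ_v = γz + q = 15.5 × 3.8 + 27 = 85.90 kPa.
σ_h = K_a σ_v = 0.3525 × 85.90 = 30.28 kPa.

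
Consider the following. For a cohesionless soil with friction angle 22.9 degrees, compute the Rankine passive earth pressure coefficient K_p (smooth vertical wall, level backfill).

2.27

K_p = (1 + sin φ)/(1 − sin φ) = tan²(45° + 22.9°/2) = 2.274.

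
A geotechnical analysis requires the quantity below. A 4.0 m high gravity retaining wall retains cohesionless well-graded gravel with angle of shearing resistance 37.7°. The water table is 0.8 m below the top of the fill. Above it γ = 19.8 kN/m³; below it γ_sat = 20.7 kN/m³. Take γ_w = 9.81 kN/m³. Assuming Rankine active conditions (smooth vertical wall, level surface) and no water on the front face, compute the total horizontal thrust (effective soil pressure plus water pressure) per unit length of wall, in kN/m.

K_a = tan²(45° − φ/2) = 0.2411.
γ' = 20.7 − 9.81 = 10.89 kN/m³. Depth below WT = 3.2 m.
σ'_h at WT = K_a γ d_w = 3.818 kPa; at base = 3.818 + K_a γ' × 3.2 = 12.22 kPa.
P₁ (0–0.8 m) = ½×3.818×0.8 = 1.527. P₂ (0.8–4.0 m) = ½(3.818+12.22)×3.2 = 25.66.
P_w = ½ γ_w h₂² = 0.5×9.81×3.2² = 50.23. Total = 1.527+25.66+50.23 = 77.41 kN/m.

77.4 kN/m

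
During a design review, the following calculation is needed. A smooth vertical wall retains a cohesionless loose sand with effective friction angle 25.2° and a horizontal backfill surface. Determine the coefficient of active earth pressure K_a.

K_a = (1 − sin φ)/(1 + sin φ) = (1 − sin 25.2°)/(1 + sin 25.2°) = 0.4027.

0.403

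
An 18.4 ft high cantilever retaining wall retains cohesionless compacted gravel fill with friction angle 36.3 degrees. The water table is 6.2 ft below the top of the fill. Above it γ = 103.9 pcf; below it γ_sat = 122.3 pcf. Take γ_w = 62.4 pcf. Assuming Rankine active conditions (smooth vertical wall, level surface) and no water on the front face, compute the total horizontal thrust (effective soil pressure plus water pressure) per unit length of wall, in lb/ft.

8310 lb/ft

K_a = tan²(45° − φ/2) = 0.2563.
γ' = 122.3 − 62.4 = 59.90 pcf. Depth below WT = 12.2 ft.
σ'_h at WT = K_a γ d_w = 165.1 psf; at base = 165.1 + K_a γ' × 12.2 = 352.4 psf.
P₁ (0–6.2 ft) = ½×165.1×6.2 = 511.8. P₂ (6.2–18.4 ft) = ½(165.1+352.4)×12.2 = 3156.
P_w = ½ γ_w h₂² = 0.5×62.4×12.2² = 4644. Total = 511.8+3156+4644 = 8312 lb/ft.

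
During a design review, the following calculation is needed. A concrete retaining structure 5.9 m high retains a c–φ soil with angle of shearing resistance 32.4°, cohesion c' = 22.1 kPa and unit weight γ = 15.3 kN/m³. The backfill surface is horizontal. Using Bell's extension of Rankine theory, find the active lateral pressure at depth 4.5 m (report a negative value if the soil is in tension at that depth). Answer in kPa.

K_a = (1 − sin φ)/(1 + sin φ) = 0.3022.
σ_a = K_a γ z − 2c√K_a = 0.3022×15.3×4.5 − 2×22.1×0.5498 = -3.491 kPa.

-3.49 kPa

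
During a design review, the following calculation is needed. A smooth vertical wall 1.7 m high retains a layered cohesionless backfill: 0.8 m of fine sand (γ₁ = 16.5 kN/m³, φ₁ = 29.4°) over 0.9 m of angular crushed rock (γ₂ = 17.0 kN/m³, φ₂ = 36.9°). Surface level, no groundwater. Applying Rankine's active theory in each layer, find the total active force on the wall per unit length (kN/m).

6.49 kN/m

K_a1 = tan²(45°−29.4°/2) = 0.3415; K_a2 = tan²(45°−36.9°/2) = 0.2497.
Layer 1: σ at base = K_a1 γ₁ h₁ = 4.507 kPa; P₁ = ½×4.507×0.8 = 1.803.
Layer 2: σ_v at top = γ₁h₁ = 13.20; σ_h top = K_a2×13.20 = 3.296; σ_h base = K_a2×(13.20+17.0×0.9) = 7.116.
P₂ = ½(3.296+7.116)×0.9 = 4.685. Total P_a = 1.803+4.685 = 6.488 kN/m.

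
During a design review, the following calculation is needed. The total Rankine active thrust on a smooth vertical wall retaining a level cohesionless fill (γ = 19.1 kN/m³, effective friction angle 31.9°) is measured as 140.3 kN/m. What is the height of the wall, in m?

K_a = 0.3085. P_a = ½ K_a γ H² ⇒ H = √(2P_a/(K_a γ)).
H = √(2×140.3/(0.3085×19.1)) = 6.901 m.

6.90 m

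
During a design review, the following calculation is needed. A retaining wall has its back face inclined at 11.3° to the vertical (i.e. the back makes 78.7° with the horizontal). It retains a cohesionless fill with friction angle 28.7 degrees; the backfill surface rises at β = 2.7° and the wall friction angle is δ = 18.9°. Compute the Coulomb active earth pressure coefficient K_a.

0.420

K_a = sin²(α+φ) / [sin²α · sin(α−δ) · (1 + √{sin(φ+δ)sin(φ−β) / (sin(α−δ)sin(α+β))})²].
With α = 78.7°, φ = 28.7°, δ = 18.9°, β = 2.7°: K_a = 0.4198.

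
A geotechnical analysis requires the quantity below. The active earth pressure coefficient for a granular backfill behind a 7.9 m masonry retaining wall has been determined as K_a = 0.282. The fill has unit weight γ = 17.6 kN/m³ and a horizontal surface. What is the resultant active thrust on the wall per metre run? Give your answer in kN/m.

155 kN/m

P = ½ K_a γ H² = 0.5 × 0.282 × 17.6 × 7.9² = 154.9 kN/m.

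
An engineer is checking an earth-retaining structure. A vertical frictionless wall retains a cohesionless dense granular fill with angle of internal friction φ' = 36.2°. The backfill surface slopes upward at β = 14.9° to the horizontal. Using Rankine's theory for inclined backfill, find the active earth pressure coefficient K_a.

0.280

K_a = cos β · (cos β − √(cos²β − cos²φ)) / (cos β + √(cos²β − cos²φ)).
cos β = 0.9664, cos φ = 0.8070, √(cos²β − cos²φ) = 0.5317.
K_a = 0.9664 × (0.9664 − 0.5317)/(0.9664 + 0.5317) = 0.2804.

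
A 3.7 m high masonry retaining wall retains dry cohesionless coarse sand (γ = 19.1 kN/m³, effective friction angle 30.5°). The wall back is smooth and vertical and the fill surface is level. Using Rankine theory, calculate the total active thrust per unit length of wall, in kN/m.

42.7 kN/m

K_a = tan²(45° − φ/2) = 0.3267.
P_a = ½ K_a γ H² = 0.5 × 0.3267 × 19.1 × 3.7² = 42.71 kN/m.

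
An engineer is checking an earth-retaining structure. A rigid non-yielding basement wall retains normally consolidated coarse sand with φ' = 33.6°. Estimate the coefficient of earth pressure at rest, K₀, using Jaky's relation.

K₀ = 1 − sin φ' = 1 − sin 33.6° = 0.4466.

0.447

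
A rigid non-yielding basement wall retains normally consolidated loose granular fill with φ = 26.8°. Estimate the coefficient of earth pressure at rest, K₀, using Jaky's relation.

0.549

K₀ = 1 − sin φ' = 1 − sin 26.8° = 0.5491.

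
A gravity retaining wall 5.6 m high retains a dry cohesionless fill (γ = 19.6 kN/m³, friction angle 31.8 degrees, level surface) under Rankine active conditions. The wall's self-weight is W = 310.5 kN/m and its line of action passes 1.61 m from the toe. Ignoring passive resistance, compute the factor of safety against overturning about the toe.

2.81

K_a = tan²(45° − 31.8°/2) = 0.3098.
P_a = ½K_aγH² = 0.5×0.3098×19.6×5.6² = 95.21 kN/m, acting at H/3 = 1.867 m above the base.
Overturning moment M_o = P_a × H/3 = 95.21 × 1.867 = 177.7.
Resisting moment M_r = W × 1.61 = 310.5 × 1.61 = 499.9.
FS_overturning = M_r/M_o = 499.9/177.7 = 2.813.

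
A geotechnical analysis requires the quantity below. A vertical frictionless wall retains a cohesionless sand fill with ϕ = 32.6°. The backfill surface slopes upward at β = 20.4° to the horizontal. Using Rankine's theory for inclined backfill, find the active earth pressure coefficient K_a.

0.366

K_a = cos β · (cos β − √(cos²β − cos²φ)) / (cos β + √(cos²β − cos²φ)).
cos β = 0.9373, cos φ = 0.8425, √(cos²β − cos²φ) = 0.4108.
K_a = 0.9373 × (0.9373 − 0.4108)/(0.9373 + 0.4108) = 0.3660.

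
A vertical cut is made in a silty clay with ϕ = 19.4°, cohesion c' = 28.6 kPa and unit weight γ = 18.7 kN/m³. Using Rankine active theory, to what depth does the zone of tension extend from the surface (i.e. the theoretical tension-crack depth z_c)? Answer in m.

4.32 m

K_a = tan²(45° − 19.4°/2) = 0.5013; √K_a = 0.7080.
The active pressure is zero where K_a γ z = 2c√K_a, so z_c = 2c/(γ√K_a) = 2×28.6/(18.7×0.7080) = 4.320 m.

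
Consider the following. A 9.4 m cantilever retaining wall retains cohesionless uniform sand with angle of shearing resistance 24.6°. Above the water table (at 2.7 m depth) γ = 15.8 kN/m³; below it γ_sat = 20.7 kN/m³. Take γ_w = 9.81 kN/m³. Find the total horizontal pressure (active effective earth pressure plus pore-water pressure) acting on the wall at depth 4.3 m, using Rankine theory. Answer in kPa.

K_a = (1 − sin φ)/(1 + sin φ) = 0.4121.
γ' = 20.7 − 9.81 = 10.89 kN/m³.
Effective vertical stress at 4.3 m: σ'_v = 15.8×2.7 + 10.89×1.60 = 60.08 kPa.
σ'_h = K_a σ'_v = 0.4121 × 60.08 = 24.76 kPa; u = γ_w × 1.60 = 15.70 kPa.
Total σ_h = 24.76 + 15.70 = 40.46 kPa.

40.5 kPa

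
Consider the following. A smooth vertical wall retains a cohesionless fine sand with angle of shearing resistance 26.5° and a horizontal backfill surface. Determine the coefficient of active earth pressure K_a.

0.383

K_a = (1 − sin φ)/(1 + sin φ) = (1 − sin 26.5°)/(1 + sin 26.5°) = 0.3829.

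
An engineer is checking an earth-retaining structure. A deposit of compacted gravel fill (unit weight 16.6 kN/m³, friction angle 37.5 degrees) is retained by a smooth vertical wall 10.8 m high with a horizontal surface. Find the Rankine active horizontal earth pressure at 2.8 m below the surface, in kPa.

K_a = (1 − sin φ)/(1 + sin φ) = 0.2432.
σ_h = K_a γ z = 0.2432 × 16.6 × 2.8 = 11.30 kPa.

11.3 kPa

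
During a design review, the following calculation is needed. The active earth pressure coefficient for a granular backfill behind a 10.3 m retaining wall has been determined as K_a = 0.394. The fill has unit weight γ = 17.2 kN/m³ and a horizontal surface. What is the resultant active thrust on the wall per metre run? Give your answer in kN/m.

P = ½ K_a γ H² = 0.5 × 0.394 × 17.2 × 10.3² = 359.5 kN/m.

359 kN/m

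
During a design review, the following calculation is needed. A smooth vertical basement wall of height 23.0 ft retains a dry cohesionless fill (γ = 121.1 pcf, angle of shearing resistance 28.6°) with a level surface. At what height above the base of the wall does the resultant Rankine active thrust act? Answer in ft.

K_a = 0.3525.
The pressure distribution is triangular, so the resultant acts at H/3 above the base = 23.0/3 = 7.667 ft.

7.67 ft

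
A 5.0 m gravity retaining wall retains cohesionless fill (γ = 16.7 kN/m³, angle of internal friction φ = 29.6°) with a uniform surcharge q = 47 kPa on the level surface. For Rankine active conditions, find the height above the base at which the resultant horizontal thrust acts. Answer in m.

2.11 m

K_a = 0.3387.
Triangular part P₁ = ½K_aγH² = 70.71 at H/3 = 1.667 m; rectangular part P₂ = K_a q H = 79.60 at H/2 = 2.500 m.
ȳ = (P₁·1.667 + P₂·2.500)/(P₁+P₂) = 2.108 m.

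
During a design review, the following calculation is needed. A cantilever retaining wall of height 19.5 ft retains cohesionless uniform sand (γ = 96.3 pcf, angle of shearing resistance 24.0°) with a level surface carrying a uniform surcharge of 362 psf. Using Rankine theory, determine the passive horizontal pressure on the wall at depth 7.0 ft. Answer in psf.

K_p = (1 + sin φ)/(1 − sin φ) = 2.371.
σ_v = γz + q = 96.3 × 7.0 + 362 = 1036 psf.
σ_h = K_p σ_v = 2.371 × 1036 = 2457 psf.

2460 psf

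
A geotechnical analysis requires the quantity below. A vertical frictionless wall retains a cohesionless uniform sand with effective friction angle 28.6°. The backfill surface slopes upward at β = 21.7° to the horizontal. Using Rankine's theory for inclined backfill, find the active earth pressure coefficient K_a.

0.471

K_a = cos β · (cos β − √(cos²β − cos²φ)) / (cos β + √(cos²β − cos²φ)).
cos β = 0.9291, cos φ = 0.8780, √(cos²β − cos²φ) = 0.3040.
K_a = 0.9291 × (0.9291 − 0.3040)/(0.9291 + 0.3040) = 0.4710.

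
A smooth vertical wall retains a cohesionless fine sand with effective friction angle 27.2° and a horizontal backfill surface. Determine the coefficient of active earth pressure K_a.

0.373

K_a = tan²(45° − φ/2) = tan²(31.40°) = 0.3726.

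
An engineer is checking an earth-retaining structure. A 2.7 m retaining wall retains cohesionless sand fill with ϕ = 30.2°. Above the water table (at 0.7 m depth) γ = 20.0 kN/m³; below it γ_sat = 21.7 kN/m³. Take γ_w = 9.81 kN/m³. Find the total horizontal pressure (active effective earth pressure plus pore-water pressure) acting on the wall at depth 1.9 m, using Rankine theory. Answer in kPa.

K_a = (1 − sin φ)/(1 + sin φ) = 0.3307.
γ' = 21.7 − 9.81 = 11.89 kN/m³.
Effective vertical stress at 1.9 m: σ'_v = 20.0×0.7 + 11.89×1.20 = 28.27 kPa.
σ'_h = K_a σ'_v = 0.3307 × 28.27 = 9.347 kPa; u = γ_w × 1.20 = 11.77 kPa.
Total σ_h = 9.347 + 11.77 = 21.12 kPa.

21.1 kPa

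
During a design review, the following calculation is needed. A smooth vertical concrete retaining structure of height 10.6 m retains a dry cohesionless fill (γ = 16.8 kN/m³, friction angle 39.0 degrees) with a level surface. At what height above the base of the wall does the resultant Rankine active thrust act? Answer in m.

3.53 m

K_a = 0.2275.
The pressure distribution is triangular, so the resultant acts at H/3 above the base = 10.6/3 = 3.533 m.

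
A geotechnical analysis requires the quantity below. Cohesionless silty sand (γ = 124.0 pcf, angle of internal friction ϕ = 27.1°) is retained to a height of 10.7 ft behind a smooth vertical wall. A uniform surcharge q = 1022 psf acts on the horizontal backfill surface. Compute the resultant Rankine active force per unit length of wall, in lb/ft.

K_a = tan²(45° − φ/2) = 0.3741.
Soil triangle: ½ K_a γ H² = 0.5×0.3741×124.0×10.7² = 2655 lb/ft.
Surcharge rectangle: K_a q H = 0.3741×1022×10.7 = 4090 lb/ft.
Total = 2655 + 4090 = 6746 lb/ft.

6750 lb/ft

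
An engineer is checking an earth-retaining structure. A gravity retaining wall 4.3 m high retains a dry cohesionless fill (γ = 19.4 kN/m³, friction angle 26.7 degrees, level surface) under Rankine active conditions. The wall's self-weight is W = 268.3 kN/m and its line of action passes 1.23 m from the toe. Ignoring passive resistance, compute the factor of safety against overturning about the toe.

3.38

K_a = tan²(45° − 26.7°/2) = 0.3800.
P_a = ½K_aγH² = 0.5×0.3800×19.4×4.3² = 68.15 kN/m, acting at H/3 = 1.433 m above the base.
Overturning moment M_o = P_a × H/3 = 68.15 × 1.433 = 97.68.
Resisting moment M_r = W × 1.23 = 268.3 × 1.23 = 330.0.
FS_overturning = M_r/M_o = 330.0/97.68 = 3.379.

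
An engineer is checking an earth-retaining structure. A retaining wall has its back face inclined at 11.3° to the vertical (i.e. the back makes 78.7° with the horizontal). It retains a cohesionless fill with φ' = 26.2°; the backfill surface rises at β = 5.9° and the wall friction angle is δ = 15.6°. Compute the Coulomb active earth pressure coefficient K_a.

0.477

K_a = sin²(α+φ) / [sin²α · sin(α−δ) · (1 + √{sin(φ+δ)sin(φ−β) / (sin(α−δ)sin(α+β))})²].
With α = 78.7°, φ = 26.2°, δ = 15.6°, β = 5.9°: K_a = 0.4774.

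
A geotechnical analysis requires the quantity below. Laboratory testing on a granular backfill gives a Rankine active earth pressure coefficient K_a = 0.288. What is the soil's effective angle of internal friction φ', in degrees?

K_a = tan²(45° − φ/2) ⇒ 45° − φ/2 = arctan(√0.288) = 28.22°.
φ = 2(45° − 28.22°) = 33.56°.

33.6°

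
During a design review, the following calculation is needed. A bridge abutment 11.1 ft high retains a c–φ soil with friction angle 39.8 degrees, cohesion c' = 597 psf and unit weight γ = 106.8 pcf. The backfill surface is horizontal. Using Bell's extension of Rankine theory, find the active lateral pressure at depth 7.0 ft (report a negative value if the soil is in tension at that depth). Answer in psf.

K_a = (1 − sin φ)/(1 + sin φ) = 0.2194.
σ_a = K_a γ z − 2c√K_a = 0.2194×106.8×7.0 − 2×597×0.4684 = -395.3 psf.

-395 psf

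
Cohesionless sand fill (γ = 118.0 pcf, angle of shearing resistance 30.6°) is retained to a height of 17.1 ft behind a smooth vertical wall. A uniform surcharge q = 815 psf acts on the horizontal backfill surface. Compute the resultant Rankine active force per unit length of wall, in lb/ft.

K_a = tan²(45° − φ/2) = 0.3253.
Soil triangle: ½ K_a γ H² = 0.5×0.3253×118.0×17.1² = 5613 lb/ft.
Surcharge rectangle: K_a q H = 0.3253×815×17.1 = 4534 lb/ft.
Total = 5613 + 4534 = 10150 lb/ft.

10100 lb/ft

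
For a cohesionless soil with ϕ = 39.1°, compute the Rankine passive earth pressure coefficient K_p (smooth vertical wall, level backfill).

4.42

K_p = (1 + sin φ)/(1 − sin φ) = tan²(45° + 39.1°/2) = 4.415.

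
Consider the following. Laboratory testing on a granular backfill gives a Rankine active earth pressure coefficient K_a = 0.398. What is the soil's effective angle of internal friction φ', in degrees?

K_a = tan²(45° − φ/2) ⇒ 45° − φ/2 = arctan(√0.398) = 32.25°.
φ = 2(45° − 32.25°) = 25.51°.

25.5°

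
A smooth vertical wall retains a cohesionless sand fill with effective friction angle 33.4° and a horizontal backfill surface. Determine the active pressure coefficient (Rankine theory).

K_a = tan²(45° − φ/2) = tan²(28.30°) = 0.2899.

0.290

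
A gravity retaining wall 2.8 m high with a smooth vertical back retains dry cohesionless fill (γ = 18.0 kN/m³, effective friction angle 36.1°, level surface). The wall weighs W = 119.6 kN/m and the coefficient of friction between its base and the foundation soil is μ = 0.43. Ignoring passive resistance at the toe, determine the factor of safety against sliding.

2.82

K_a = tan²(45° − 36.1°/2) = 0.2585.
P_a = ½K_aγH² = 0.5×0.2585×18.0×2.8² = 18.24 kN/m, acting at H/3 = 0.9333 m above the base.
FS_sliding = μW / P_a = 0.43×119.6 / 18.24 = 2.820.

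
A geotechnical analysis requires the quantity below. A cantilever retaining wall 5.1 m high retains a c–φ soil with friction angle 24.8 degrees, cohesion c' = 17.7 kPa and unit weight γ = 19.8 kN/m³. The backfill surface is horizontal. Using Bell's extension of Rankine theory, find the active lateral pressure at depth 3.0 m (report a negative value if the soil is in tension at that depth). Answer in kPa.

K_a = (1 − sin φ)/(1 + sin φ) = 0.4090.
σ_a = K_a γ z − 2c√K_a = 0.4090×19.8×3.0 − 2×17.7×0.6395 = 1.655 kPa.

1.66 kPa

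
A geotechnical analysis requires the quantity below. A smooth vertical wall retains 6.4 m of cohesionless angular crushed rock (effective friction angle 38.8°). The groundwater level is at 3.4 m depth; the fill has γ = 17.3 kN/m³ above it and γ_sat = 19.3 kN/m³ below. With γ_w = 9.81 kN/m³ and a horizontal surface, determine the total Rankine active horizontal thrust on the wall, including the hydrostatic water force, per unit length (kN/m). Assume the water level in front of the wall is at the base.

117 kN/m

K_a = tan²(45° − φ/2) = 0.2296.
γ' = 19.3 − 9.81 = 9.490 kN/m³. Depth below WT = 3.0 m.
σ'_h at WT = K_a γ d_w = 13.50 kPa; at base = 13.50 + K_a γ' × 3.0 = 20.04 kPa.
P₁ (0–3.4 m) = ½×13.50×3.4 = 22.95. P₂ (3.4–6.4 m) = ½(13.50+20.04)×3.0 = 50.31.
P_w = ½ γ_w h₂² = 0.5×9.81×3.0² = 44.14. Total = 22.95+50.31+44.14 = 117.4 kN/m.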